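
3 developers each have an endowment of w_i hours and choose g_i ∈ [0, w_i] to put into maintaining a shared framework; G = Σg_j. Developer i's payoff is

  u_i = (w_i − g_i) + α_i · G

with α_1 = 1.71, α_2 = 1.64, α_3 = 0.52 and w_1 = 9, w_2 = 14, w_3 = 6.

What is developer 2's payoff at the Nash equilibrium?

∂u_i/∂g_i = α_i − 1, so developer i contributes w_i if α_i > 1, else 0.
α_i > 1 for i ∈ {1, 2}; NE contributions (9, 14, 0), G = 23.
u_2 = (14 − 14) + 1.64·23 = 37.72.

37.72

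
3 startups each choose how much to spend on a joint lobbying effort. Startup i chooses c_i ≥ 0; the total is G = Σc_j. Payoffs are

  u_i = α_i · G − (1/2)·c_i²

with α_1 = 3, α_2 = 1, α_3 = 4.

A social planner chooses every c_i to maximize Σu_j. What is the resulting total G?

Planner FOC: ∂(Σu_j)/∂c_i = (Σα_j) − c_i = 0, so c_i^SO = Σα_j = 8 for every i; G^SO = 24.

24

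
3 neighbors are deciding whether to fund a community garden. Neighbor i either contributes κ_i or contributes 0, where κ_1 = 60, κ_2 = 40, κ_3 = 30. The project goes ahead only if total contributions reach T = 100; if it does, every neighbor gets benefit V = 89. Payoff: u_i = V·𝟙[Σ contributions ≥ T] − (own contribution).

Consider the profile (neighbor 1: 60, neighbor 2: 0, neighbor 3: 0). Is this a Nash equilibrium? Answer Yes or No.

No

Total = 60 < 100: not provided.
Neighbor 1 (pledges 60, payoff -60): dropping to 0 → total 0, payoff 0. Profitable deviation.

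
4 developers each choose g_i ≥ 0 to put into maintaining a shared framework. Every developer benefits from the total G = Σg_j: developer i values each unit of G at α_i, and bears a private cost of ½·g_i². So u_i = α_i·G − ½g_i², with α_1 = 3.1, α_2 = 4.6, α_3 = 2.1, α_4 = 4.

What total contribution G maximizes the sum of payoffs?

Planner FOC: ∂(Σu_j)/∂g_i = (Σα_j) − g_i = 0, so g_i^SO = Σα_j = 13.8 for every i; G^SO = 55.2.

55.2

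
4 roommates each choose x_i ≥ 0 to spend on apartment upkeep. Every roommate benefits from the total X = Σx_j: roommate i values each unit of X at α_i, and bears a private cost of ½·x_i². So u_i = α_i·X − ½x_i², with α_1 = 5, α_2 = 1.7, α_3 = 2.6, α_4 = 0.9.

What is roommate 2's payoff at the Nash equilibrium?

Roommate i's FOC: ∂u_i/∂x_i = α_i − x_i = 0, so x_i* = α_i.
NE contributions = (5, 1.7, 2.6, 0.9); X = 10.2.
u_2 = α_2·X − ½·(x_2)² = 1.7·10.2 − ½·1.7² = 15.895.

15.895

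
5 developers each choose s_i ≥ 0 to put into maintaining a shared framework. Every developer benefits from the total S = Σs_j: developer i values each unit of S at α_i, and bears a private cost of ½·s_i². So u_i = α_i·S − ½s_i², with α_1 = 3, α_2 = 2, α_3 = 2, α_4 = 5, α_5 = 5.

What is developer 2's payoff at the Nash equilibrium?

Developer i's FOC: ∂u_i/∂s_i = α_i − s_i = 0, so s_i* = α_i.
NE contributions = (3, 2, 2, 5, 5); S = 17.
u_2 = α_2·S − ½·(s_2)² = 2·17 − ½·2² = 32.

32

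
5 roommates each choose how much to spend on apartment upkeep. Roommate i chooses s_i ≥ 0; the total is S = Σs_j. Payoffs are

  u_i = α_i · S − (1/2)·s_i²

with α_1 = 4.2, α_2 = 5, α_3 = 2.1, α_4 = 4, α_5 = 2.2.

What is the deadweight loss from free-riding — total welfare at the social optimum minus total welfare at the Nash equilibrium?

493.32

Roommate i's FOC: ∂u_i/∂s_i = α_i − s_i = 0, so s_i* = α_i.
NE contributions = (4.2, 5, 2.1, 4, 2.2); S = 17.5.
W^NE = (Σα)·S − ½Σα_i² = 17.5² − ½·67.89 = 272.305.
Planner sets s_i = Σα_j = 17.5 for every i, so S^SO = 5·17.5 = 87.5.
W^SO = (Σα)·S^SO − ½·5·(Σα)² = (5/2)·17.5² = 765.625.
Deadweight loss = W^SO − W^NE = 493.32.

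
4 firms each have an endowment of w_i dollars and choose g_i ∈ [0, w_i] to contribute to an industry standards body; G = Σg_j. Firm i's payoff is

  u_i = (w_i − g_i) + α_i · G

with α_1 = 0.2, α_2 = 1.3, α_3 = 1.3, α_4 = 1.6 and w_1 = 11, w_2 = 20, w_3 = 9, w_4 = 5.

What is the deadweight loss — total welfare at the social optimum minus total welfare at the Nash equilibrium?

37.4

∂u_i/∂g_i = α_i − 1, so firm i contributes w_i if α_i > 1, else 0.
α_i > 1 for i ∈ {2, 3, 4}; NE contributions (0, 20, 9, 5), G = 34.
W^NE = Σw_i − G^NE + (Σα_i)·G^NE = 45 + 3.4·34 = 160.6.
Planner: ∂(Σu_j)/∂g_i = Σα_j − 1 = 3.4 > 0, so everyone contributes w_i; G^SO = 45, W^SO = 45 + 3.4·45 = 198.
Deadweight loss = 37.4.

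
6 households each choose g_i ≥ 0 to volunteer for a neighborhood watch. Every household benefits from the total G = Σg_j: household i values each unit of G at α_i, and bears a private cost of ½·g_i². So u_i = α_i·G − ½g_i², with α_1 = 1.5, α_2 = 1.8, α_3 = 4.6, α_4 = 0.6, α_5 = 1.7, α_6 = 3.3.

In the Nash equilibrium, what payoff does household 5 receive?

Household i's FOC: ∂u_i/∂g_i = α_i − g_i = 0, so g_i* = α_i.
NE contributions = (1.5, 1.8, 4.6, 0.6, 1.7, 3.3); G = 13.5.
u_5 = α_5·G − ½·(g_5)² = 1.7·13.5 − ½·1.7² = 21.505.

21.505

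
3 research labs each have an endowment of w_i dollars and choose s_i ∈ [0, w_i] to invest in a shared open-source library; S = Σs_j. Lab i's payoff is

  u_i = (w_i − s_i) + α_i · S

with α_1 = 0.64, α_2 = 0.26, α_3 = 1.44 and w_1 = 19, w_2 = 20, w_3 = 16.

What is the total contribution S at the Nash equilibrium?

16

∂u_i/∂s_i = α_i − 1, so lab i contributes w_i if α_i > 1, else 0.
α_i > 1 for i ∈ {3}; NE contributions (0, 0, 16), S = 16.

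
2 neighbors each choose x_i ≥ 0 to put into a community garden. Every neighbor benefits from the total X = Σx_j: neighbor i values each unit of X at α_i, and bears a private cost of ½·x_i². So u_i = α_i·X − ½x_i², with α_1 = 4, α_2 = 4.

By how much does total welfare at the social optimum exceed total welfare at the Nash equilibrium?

16

Neighbor i's FOC: ∂u_i/∂x_i = α_i − x_i = 0, so x_i* = α_i.
NE contributions = (4, 4); X = 8.
W^NE = (Σα)·X − ½Σα_i² = 8² − ½·32 = 48.
Planner sets x_i = Σα_j = 8 for every i, so X^SO = 2·8 = 16.
W^SO = (Σα)·X^SO − ½·2·(Σα)² = (2/2)·8² = 64.
Deadweight loss = W^SO − W^NE = 16.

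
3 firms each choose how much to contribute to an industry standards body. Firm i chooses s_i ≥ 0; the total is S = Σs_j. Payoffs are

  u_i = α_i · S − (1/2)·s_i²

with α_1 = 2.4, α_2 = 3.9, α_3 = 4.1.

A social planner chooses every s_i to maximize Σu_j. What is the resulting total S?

31.2

Planner FOC: ∂(Σu_j)/∂s_i = (Σα_j) − s_i = 0, so s_i^SO = Σα_j = 10.4 for every i; S^SO = 31.2.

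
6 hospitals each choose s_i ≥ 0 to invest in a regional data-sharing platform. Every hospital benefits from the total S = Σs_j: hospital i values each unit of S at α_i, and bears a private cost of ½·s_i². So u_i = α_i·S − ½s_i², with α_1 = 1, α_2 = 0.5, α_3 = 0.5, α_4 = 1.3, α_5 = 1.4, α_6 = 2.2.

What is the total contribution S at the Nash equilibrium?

6.9

Hospital i's FOC: ∂u_i/∂s_i = α_i − s_i = 0, so s_i* = α_i.
NE contributions = (1, 0.5, 0.5, 1.3, 1.4, 2.2); S = 6.9.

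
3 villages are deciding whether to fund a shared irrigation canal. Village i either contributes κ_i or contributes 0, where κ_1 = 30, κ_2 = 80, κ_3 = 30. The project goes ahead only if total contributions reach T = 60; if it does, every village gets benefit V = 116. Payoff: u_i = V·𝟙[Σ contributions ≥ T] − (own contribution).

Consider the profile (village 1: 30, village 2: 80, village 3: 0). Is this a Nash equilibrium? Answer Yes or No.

Total = 110 ≥ 60: provided.
Village 1 (pledges 30, payoff 86): dropping to 0 → total 80, payoff 116. Profitable deviation.

No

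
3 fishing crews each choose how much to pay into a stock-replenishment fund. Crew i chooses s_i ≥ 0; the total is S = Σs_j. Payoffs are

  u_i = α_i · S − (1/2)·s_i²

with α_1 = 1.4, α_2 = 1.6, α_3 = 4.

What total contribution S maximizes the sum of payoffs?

21

Planner FOC: ∂(Σu_j)/∂s_i = (Σα_j) − s_i = 0, so s_i^SO = Σα_j = 7 for every i; S^SO = 21.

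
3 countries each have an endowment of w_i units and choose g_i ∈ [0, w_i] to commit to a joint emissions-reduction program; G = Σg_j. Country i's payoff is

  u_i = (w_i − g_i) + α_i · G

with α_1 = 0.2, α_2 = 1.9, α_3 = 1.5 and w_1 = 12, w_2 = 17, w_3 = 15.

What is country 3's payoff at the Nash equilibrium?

48

∂u_i/∂g_i = α_i − 1, so country i contributes w_i if α_i > 1, else 0.
α_i > 1 for i ∈ {2, 3}; NE contributions (0, 17, 15), G = 32.
u_3 = (15 − 15) + 1.5·32 = 48.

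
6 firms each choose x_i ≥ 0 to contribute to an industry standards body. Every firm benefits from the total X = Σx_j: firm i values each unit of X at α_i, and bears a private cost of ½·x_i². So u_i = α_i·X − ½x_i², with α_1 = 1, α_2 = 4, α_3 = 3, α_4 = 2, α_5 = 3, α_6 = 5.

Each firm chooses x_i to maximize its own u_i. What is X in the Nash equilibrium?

Firm i's FOC: ∂u_i/∂x_i = α_i − x_i = 0, so x_i* = α_i.
NE contributions = (1, 4, 3, 2, 3, 5); X = 18.

18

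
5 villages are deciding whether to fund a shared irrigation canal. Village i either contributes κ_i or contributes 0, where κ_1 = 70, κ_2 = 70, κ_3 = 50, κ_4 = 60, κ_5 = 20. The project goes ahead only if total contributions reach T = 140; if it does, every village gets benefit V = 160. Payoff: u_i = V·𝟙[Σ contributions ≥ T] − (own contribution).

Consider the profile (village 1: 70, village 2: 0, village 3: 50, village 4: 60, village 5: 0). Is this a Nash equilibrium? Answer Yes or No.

Yes

Total = 180 ≥ 140: provided.
Village 1 (pledges 70, payoff 90): dropping to 0 → total 110, payoff 0. No gain.
Village 2 (pledges 0, payoff 160): pledging 70 → total 250, payoff 90. No gain.
Village 3 (pledges 50, payoff 110): dropping to 0 → total 130, payoff 0. No gain.
Village 4 (pledges 60, payoff 100): dropping to 0 → total 120, payoff 0. No gain.
Village 5 (pledges 0, payoff 160): pledging 20 → total 200, payoff 140. No gain.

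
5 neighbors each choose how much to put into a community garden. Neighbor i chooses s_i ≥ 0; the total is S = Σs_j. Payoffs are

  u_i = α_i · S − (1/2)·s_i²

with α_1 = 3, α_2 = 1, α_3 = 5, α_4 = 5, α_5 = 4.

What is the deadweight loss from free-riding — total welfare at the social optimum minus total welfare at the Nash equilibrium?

Neighbor i's FOC: ∂u_i/∂s_i = α_i − s_i = 0, so s_i* = α_i.
NE contributions = (3, 1, 5, 5, 4); S = 18.
W^NE = (Σα)·S − ½Σα_i² = 18² − ½·76 = 286.
Planner sets s_i = Σα_j = 18 for every i, so S^SO = 5·18 = 90.
W^SO = (Σα)·S^SO − ½·5·(Σα)² = (5/2)·18² = 810.
Deadweight loss = W^SO − W^NE = 524.

524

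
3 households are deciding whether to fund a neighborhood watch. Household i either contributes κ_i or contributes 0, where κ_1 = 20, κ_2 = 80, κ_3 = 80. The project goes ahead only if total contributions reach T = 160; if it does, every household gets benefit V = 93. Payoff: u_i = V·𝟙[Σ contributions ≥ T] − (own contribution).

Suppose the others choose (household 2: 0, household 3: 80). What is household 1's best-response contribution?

Others' total = 80. Even contributing 20 gives 100 < 160: no benefit either way.
Best response: 0.

0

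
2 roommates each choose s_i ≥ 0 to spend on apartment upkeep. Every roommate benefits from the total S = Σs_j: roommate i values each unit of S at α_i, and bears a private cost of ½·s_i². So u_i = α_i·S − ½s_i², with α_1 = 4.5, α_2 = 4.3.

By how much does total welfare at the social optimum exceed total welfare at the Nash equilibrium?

Roommate i's FOC: ∂u_i/∂s_i = α_i − s_i = 0, so s_i* = α_i.
NE contributions = (4.5, 4.3); S = 8.8.
W^NE = (Σα)·S − ½Σα_i² = 8.8² − ½·38.74 = 58.07.
Planner sets s_i = Σα_j = 8.8 for every i, so S^SO = 2·8.8 = 17.6.
W^SO = (Σα)·S^SO − ½·2·(Σα)² = (2/2)·8.8² = 77.44.
Deadweight loss = W^SO − W^NE = 19.37.

19.37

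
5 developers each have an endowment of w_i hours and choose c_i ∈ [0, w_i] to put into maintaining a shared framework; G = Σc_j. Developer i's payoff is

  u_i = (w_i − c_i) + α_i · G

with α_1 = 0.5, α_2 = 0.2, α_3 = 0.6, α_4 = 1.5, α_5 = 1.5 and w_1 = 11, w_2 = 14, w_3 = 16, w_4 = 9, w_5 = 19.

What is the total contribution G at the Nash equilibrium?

28

∂u_i/∂c_i = α_i − 1, so developer i contributes w_i if α_i > 1, else 0.
α_i > 1 for i ∈ {4, 5}; NE contributions (0, 0, 0, 9, 19), G = 28.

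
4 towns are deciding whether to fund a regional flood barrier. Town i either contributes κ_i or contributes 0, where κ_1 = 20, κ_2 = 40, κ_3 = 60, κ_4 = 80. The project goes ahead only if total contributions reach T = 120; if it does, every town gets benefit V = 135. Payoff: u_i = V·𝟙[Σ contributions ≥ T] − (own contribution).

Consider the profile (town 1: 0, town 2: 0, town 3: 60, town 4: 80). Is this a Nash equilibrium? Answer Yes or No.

Yes

Total = 140 ≥ 120: provided.
Town 1 (pledges 0, payoff 135): pledging 20 → total 160, payoff 115. No gain.
Town 2 (pledges 0, payoff 135): pledging 40 → total 180, payoff 95. No gain.
Town 3 (pledges 60, payoff 75): dropping to 0 → total 80, payoff 0. No gain.
Town 4 (pledges 80, payoff 55): dropping to 0 → total 60, payoff 0. No gain.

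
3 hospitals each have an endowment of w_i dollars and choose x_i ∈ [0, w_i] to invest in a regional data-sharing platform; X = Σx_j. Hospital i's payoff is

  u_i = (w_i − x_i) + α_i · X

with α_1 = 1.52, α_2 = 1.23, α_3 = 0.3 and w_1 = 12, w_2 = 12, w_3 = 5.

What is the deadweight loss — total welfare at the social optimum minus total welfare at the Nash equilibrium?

10.25

∂u_i/∂x_i = α_i − 1, so hospital i contributes w_i if α_i > 1, else 0.
α_i > 1 for i ∈ {1, 2}; NE contributions (12, 12, 0), X = 24.
W^NE = Σw_i − X^NE + (Σα_i)·X^NE = 29 + 2.05·24 = 78.2.
Planner: ∂(Σu_j)/∂x_i = Σα_j − 1 = 2.05 > 0, so everyone contributes w_i; X^SO = 29, W^SO = 29 + 2.05·29 = 88.45.
Deadweight loss = 10.25.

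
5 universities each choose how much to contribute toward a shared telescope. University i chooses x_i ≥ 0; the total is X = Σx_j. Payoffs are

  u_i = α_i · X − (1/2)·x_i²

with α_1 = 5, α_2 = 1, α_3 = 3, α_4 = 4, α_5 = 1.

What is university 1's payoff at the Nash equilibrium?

57.5

University i's FOC: ∂u_i/∂x_i = α_i − x_i = 0, so x_i* = α_i.
NE contributions = (5, 1, 3, 4, 1); X = 14.
u_1 = α_1·X − ½·(x_1)² = 5·14 − ½·5² = 57.5.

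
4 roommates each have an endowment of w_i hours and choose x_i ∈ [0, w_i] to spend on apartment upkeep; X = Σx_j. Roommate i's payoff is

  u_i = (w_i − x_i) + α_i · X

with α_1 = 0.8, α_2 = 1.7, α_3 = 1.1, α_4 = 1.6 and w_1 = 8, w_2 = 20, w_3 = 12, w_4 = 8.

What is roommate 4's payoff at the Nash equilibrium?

64

∂u_i/∂x_i = α_i − 1, so roommate i contributes w_i if α_i > 1, else 0.
α_i > 1 for i ∈ {2, 3, 4}; NE contributions (0, 20, 12, 8), X = 40.
u_4 = (8 − 8) + 1.6·40 = 64.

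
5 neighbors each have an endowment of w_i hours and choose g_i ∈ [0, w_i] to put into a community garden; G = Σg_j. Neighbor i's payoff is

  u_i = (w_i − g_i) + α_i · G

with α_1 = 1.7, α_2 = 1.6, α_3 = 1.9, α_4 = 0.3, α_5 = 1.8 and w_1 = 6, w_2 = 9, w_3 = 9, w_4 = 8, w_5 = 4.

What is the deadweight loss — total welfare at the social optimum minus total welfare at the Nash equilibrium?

∂u_i/∂g_i = α_i − 1, so neighbor i contributes w_i if α_i > 1, else 0.
α_i > 1 for i ∈ {1, 2, 3, 5}; NE contributions (6, 9, 9, 0, 4), G = 28.
W^NE = Σw_i − G^NE + (Σα_i)·G^NE = 36 + 6.3·28 = 212.4.
Planner: ∂(Σu_j)/∂g_i = Σα_j − 1 = 6.3 > 0, so everyone contributes w_i; G^SO = 36, W^SO = 36 + 6.3·36 = 262.8.
Deadweight loss = 50.4.

50.4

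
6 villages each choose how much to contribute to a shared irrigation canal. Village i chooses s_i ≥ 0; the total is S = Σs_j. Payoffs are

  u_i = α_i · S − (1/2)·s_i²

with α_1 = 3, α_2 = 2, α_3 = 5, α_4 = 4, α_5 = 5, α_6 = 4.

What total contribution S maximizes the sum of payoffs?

Planner FOC: ∂(Σu_j)/∂s_i = (Σα_j) − s_i = 0, so s_i^SO = Σα_j = 23 for every i; S^SO = 138.

138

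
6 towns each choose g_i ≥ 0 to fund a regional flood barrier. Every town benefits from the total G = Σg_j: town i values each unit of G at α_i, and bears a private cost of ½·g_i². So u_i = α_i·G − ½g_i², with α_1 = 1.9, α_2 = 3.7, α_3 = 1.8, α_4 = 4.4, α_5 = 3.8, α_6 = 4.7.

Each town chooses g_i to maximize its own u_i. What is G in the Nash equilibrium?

Town i's FOC: ∂u_i/∂g_i = α_i − g_i = 0, so g_i* = α_i.
NE contributions = (1.9, 3.7, 1.8, 4.4, 3.8, 4.7); G = 20.3.

20.3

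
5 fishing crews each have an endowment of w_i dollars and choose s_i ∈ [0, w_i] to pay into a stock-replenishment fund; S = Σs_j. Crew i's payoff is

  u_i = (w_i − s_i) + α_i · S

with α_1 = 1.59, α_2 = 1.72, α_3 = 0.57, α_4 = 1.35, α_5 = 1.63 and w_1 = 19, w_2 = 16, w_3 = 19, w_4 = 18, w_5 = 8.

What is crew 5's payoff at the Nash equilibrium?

∂u_i/∂s_i = α_i − 1, so crew i contributes w_i if α_i > 1, else 0.
α_i > 1 for i ∈ {1, 2, 4, 5}; NE contributions (19, 16, 0, 18, 8), S = 61.
u_5 = (8 − 8) + 1.63·61 = 99.43.

99.43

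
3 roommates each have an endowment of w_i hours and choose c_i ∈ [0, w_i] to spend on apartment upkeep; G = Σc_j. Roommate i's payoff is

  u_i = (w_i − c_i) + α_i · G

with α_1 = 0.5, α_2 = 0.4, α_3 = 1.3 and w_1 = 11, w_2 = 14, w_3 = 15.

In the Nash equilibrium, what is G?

15

∂u_i/∂c_i = α_i − 1, so roommate i contributes w_i if α_i > 1, else 0.
α_i > 1 for i ∈ {3}; NE contributions (0, 0, 15), G = 15.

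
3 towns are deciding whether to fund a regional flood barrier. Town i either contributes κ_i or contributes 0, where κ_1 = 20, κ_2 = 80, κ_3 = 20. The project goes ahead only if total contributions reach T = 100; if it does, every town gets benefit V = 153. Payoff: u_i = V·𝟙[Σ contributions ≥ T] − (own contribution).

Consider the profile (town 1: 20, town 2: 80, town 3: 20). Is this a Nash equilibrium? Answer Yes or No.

Total = 120 ≥ 100: provided.
Town 1 (pledges 20, payoff 133): dropping to 0 → total 100, payoff 153. Profitable deviation.

No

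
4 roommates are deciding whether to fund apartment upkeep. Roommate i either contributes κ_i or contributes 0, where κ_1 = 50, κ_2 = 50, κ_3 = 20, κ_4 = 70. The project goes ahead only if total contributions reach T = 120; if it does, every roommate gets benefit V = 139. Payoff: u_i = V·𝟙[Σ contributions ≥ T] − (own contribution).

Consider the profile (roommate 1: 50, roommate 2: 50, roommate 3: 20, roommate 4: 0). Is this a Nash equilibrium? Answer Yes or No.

Total = 120 ≥ 120: provided.
Roommate 1 (pledges 50, payoff 89): dropping to 0 → total 70, payoff 0. No gain.
Roommate 2 (pledges 50, payoff 89): dropping to 0 → total 70, payoff 0. No gain.
Roommate 3 (pledges 20, payoff 119): dropping to 0 → total 100, payoff 0. No gain.
Roommate 4 (pledges 0, payoff 139): pledging 70 → total 190, payoff 69. No gain.

Yes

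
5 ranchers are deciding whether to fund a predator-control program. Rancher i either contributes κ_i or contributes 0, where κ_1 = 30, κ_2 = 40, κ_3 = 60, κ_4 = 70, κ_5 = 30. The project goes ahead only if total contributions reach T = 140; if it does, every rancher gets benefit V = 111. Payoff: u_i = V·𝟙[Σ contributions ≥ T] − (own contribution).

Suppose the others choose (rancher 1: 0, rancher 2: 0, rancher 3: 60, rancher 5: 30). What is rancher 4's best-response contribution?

70

Others' total = 90. Contributing 70 brings total to 160 ≥ 140: gain V − κ_4 = 41.
Best response: 70.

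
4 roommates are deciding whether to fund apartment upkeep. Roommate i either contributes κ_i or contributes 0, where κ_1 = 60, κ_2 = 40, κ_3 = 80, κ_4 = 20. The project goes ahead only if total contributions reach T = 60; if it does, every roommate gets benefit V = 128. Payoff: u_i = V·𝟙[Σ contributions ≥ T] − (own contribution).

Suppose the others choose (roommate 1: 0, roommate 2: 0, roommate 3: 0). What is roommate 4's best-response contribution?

Others' total = 0. Even contributing 20 gives 20 < 60: no benefit either way.
Best response: 0.

0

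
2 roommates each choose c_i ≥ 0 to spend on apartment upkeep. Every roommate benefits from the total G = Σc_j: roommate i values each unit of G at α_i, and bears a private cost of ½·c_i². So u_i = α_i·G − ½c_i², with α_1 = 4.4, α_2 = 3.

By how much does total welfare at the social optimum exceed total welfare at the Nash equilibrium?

Roommate i's FOC: ∂u_i/∂c_i = α_i − c_i = 0, so c_i* = α_i.
NE contributions = (4.4, 3); G = 7.4.
W^NE = (Σα)·G − ½Σα_i² = 7.4² − ½·28.36 = 40.58.
Planner sets c_i = Σα_j = 7.4 for every i, so G^SO = 2·7.4 = 14.8.
W^SO = (Σα)·G^SO − ½·2·(Σα)² = (2/2)·7.4² = 54.76.
Deadweight loss = W^SO − W^NE = 14.18.

14.18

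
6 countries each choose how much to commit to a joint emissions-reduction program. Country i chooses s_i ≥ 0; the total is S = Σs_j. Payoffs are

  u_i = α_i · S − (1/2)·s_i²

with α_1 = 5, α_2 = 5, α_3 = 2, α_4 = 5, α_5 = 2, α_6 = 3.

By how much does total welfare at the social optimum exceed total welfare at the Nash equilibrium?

Country i's FOC: ∂u_i/∂s_i = α_i − s_i = 0, so s_i* = α_i.
NE contributions = (5, 5, 2, 5, 2, 3); S = 22.
W^NE = (Σα)·S − ½Σα_i² = 22² − ½·92 = 438.
Planner sets s_i = Σα_j = 22 for every i, so S^SO = 6·22 = 132.
W^SO = (Σα)·S^SO − ½·6·(Σα)² = (6/2)·22² = 1452.
Deadweight loss = W^SO − W^NE = 1014.

1014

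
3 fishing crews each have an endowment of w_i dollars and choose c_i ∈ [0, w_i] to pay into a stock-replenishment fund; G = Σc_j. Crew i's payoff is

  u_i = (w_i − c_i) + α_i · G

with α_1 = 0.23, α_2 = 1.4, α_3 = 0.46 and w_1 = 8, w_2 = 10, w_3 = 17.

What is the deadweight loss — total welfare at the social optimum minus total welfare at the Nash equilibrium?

∂u_i/∂c_i = α_i − 1, so crew i contributes w_i if α_i > 1, else 0.
α_i > 1 for i ∈ {2}; NE contributions (0, 10, 0), G = 10.
W^NE = Σw_i − G^NE + (Σα_i)·G^NE = 35 + 1.09·10 = 45.9.
Planner: ∂(Σu_j)/∂c_i = Σα_j − 1 = 1.09 > 0, so everyone contributes w_i; G^SO = 35, W^SO = 35 + 1.09·35 = 73.15.
Deadweight loss = 27.25.

27.25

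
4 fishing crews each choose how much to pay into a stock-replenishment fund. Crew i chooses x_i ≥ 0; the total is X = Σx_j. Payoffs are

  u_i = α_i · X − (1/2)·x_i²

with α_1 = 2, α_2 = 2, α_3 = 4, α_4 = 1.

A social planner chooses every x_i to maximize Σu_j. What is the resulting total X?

Planner FOC: ∂(Σu_j)/∂x_i = (Σα_j) − x_i = 0, so x_i^SO = Σα_j = 9 for every i; X^SO = 36.

36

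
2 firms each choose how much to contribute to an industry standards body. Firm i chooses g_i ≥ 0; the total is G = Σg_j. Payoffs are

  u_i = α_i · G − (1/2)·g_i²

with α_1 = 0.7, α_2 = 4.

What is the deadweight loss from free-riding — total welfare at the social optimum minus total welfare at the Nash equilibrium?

8.245

Firm i's FOC: ∂u_i/∂g_i = α_i − g_i = 0, so g_i* = α_i.
NE contributions = (0.7, 4); G = 4.7.
W^NE = (Σα)·G − ½Σα_i² = 4.7² − ½·16.49 = 13.845.
Planner sets g_i = Σα_j = 4.7 for every i, so G^SO = 2·4.7 = 9.4.
W^SO = (Σα)·G^SO − ½·2·(Σα)² = (2/2)·4.7² = 22.09.
Deadweight loss = W^SO − W^NE = 8.245.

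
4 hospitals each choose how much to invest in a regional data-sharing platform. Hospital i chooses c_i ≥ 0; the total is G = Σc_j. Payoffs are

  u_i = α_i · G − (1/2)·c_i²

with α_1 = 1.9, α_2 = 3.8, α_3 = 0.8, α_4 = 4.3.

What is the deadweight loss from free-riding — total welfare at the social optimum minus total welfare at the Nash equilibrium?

Hospital i's FOC: ∂u_i/∂c_i = α_i − c_i = 0, so c_i* = α_i.
NE contributions = (1.9, 3.8, 0.8, 4.3); G = 10.8.
W^NE = (Σα)·G − ½Σα_i² = 10.8² − ½·37.18 = 98.05.
Planner sets c_i = Σα_j = 10.8 for every i, so G^SO = 4·10.8 = 43.2.
W^SO = (Σα)·G^SO − ½·4·(Σα)² = (4/2)·10.8² = 233.28.
Deadweight loss = W^SO − W^NE = 135.23.

135.23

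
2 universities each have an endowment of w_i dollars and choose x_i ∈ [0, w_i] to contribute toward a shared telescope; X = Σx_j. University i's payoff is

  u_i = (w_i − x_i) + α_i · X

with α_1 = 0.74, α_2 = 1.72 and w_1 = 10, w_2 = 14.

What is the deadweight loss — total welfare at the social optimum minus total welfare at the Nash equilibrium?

14.6

∂u_i/∂x_i = α_i − 1, so university i contributes w_i if α_i > 1, else 0.
α_i > 1 for i ∈ {2}; NE contributions (0, 14), X = 14.
W^NE = Σw_i − X^NE + (Σα_i)·X^NE = 24 + 1.46·14 = 44.44.
Planner: ∂(Σu_j)/∂x_i = Σα_j − 1 = 1.46 > 0, so everyone contributes w_i; X^SO = 24, W^SO = 24 + 1.46·24 = 59.04.
Deadweight loss = 14.6.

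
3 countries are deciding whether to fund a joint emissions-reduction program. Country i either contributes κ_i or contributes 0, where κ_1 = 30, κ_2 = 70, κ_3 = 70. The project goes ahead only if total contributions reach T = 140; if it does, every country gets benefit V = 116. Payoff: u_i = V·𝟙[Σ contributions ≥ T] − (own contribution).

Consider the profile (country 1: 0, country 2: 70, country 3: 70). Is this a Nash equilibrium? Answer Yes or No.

Total = 140 ≥ 140: provided.
Country 1 (pledges 0, payoff 116): pledging 30 → total 170, payoff 86. No gain.
Country 2 (pledges 70, payoff 46): dropping to 0 → total 70, payoff 0. No gain.
Country 3 (pledges 70, payoff 46): dropping to 0 → total 70, payoff 0. No gain.

Yes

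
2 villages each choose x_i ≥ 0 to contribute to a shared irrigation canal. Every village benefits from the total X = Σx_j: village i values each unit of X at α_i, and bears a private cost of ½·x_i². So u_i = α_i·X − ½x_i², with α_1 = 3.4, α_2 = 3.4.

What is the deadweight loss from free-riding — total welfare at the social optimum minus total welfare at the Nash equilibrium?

11.56

Village i's FOC: ∂u_i/∂x_i = α_i − x_i = 0, so x_i* = α_i.
NE contributions = (3.4, 3.4); X = 6.8.
W^NE = (Σα)·X − ½Σα_i² = 6.8² − ½·23.12 = 34.68.
Planner sets x_i = Σα_j = 6.8 for every i, so X^SO = 2·6.8 = 13.6.
W^SO = (Σα)·X^SO − ½·2·(Σα)² = (2/2)·6.8² = 46.24.
Deadweight loss = W^SO − W^NE = 11.56.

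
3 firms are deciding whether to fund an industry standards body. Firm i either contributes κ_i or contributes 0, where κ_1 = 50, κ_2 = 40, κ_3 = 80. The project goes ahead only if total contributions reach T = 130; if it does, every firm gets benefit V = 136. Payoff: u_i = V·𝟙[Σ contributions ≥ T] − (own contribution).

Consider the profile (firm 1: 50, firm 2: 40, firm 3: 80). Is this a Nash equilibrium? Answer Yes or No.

Total = 170 ≥ 130: provided.
Firm 1 (pledges 50, payoff 86): dropping to 0 → total 120, payoff 0. No gain.
Firm 2 (pledges 40, payoff 96): dropping to 0 → total 130, payoff 136. Profitable deviation.

No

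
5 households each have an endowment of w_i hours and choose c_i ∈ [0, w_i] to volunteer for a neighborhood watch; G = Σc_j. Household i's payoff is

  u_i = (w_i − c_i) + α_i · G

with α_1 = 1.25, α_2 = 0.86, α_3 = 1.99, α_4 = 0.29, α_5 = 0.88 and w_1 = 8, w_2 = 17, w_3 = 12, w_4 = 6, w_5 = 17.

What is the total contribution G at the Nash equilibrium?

20

∂u_i/∂c_i = α_i − 1, so household i contributes w_i if α_i > 1, else 0.
α_i > 1 for i ∈ {1, 3}; NE contributions (8, 0, 12, 0, 0), G = 20.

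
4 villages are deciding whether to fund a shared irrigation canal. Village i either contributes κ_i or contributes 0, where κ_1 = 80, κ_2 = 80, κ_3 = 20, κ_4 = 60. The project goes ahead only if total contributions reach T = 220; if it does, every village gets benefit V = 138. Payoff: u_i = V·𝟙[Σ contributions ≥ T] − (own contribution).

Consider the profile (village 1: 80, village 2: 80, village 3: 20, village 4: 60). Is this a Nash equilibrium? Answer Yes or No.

No

Total = 240 ≥ 220: provided.
Village 1 (pledges 80, payoff 58): dropping to 0 → total 160, payoff 0. No gain.
Village 2 (pledges 80, payoff 58): dropping to 0 → total 160, payoff 0. No gain.
Village 3 (pledges 20, payoff 118): dropping to 0 → total 220, payoff 138. Profitable deviation.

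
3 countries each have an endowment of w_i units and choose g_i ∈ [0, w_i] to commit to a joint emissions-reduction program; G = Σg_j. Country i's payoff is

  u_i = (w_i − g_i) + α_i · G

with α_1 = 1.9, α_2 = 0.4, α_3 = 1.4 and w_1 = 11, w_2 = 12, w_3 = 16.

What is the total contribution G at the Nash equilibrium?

∂u_i/∂g_i = α_i − 1, so country i contributes w_i if α_i > 1, else 0.
α_i > 1 for i ∈ {1, 3}; NE contributions (11, 0, 16), G = 27.

27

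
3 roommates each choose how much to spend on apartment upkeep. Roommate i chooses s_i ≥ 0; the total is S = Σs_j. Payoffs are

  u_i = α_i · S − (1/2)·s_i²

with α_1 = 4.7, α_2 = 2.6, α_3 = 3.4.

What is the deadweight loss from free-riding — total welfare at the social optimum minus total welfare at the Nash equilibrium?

77.45

Roommate i's FOC: ∂u_i/∂s_i = α_i − s_i = 0, so s_i* = α_i.
NE contributions = (4.7, 2.6, 3.4); S = 10.7.
W^NE = (Σα)·S − ½Σα_i² = 10.7² − ½·40.41 = 94.285.
Planner sets s_i = Σα_j = 10.7 for every i, so S^SO = 3·10.7 = 32.1.
W^SO = (Σα)·S^SO − ½·3·(Σα)² = (3/2)·10.7² = 171.735.
Deadweight loss = W^SO − W^NE = 77.45.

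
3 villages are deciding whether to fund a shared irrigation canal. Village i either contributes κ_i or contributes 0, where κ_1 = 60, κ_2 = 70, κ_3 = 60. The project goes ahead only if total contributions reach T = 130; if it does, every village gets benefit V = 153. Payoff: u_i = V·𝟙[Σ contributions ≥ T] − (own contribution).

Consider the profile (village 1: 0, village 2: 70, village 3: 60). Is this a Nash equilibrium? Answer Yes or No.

Total = 130 ≥ 130: provided.
Village 1 (pledges 0, payoff 153): pledging 60 → total 190, payoff 93. No gain.
Village 2 (pledges 70, payoff 83): dropping to 0 → total 60, payoff 0. No gain.
Village 3 (pledges 60, payoff 93): dropping to 0 → total 70, payoff 0. No gain.

Yes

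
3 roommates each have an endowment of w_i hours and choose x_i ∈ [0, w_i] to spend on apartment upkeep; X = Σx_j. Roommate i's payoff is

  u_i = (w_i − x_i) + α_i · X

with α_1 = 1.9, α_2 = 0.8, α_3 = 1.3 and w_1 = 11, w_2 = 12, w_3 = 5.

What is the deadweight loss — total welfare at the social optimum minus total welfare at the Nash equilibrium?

∂u_i/∂x_i = α_i − 1, so roommate i contributes w_i if α_i > 1, else 0.
α_i > 1 for i ∈ {1, 3}; NE contributions (11, 0, 5), X = 16.
W^NE = Σw_i − X^NE + (Σα_i)·X^NE = 28 + 3·16 = 76.
Planner: ∂(Σu_j)/∂x_i = Σα_j − 1 = 3 > 0, so everyone contributes w_i; X^SO = 28, W^SO = 28 + 3·28 = 112.
Deadweight loss = 36.

36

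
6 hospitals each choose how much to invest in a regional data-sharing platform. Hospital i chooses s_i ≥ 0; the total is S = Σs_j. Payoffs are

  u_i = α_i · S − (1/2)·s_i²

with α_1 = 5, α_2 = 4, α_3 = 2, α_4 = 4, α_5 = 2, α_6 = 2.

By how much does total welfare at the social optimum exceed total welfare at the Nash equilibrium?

756.5

Hospital i's FOC: ∂u_i/∂s_i = α_i − s_i = 0, so s_i* = α_i.
NE contributions = (5, 4, 2, 4, 2, 2); S = 19.
W^NE = (Σα)·S − ½Σα_i² = 19² − ½·69 = 326.5.
Planner sets s_i = Σα_j = 19 for every i, so S^SO = 6·19 = 114.
W^SO = (Σα)·S^SO − ½·6·(Σα)² = (6/2)·19² = 1083.
Deadweight loss = W^SO − W^NE = 756.5.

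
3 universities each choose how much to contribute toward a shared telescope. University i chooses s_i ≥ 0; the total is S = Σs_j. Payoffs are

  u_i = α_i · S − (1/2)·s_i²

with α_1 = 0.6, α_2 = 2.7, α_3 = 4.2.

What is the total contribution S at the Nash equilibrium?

7.5

University i's FOC: ∂u_i/∂s_i = α_i − s_i = 0, so s_i* = α_i.
NE contributions = (0.6, 2.7, 4.2); S = 7.5.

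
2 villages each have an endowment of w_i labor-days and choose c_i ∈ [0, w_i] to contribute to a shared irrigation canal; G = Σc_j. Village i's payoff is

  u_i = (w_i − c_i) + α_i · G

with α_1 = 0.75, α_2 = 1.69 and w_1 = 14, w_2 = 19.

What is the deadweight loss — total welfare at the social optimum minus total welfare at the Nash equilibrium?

∂u_i/∂c_i = α_i − 1, so village i contributes w_i if α_i > 1, else 0.
α_i > 1 for i ∈ {2}; NE contributions (0, 19), G = 19.
W^NE = Σw_i − G^NE + (Σα_i)·G^NE = 33 + 1.44·19 = 60.36.
Planner: ∂(Σu_j)/∂c_i = Σα_j − 1 = 1.44 > 0, so everyone contributes w_i; G^SO = 33, W^SO = 33 + 1.44·33 = 80.52.
Deadweight loss = 20.16.

20.16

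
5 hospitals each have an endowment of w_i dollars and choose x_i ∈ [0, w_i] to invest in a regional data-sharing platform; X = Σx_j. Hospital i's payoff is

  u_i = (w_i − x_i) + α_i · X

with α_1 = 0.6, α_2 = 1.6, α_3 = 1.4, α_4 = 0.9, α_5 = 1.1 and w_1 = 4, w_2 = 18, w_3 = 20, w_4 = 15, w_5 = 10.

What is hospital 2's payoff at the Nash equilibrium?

76.8

∂u_i/∂x_i = α_i − 1, so hospital i contributes w_i if α_i > 1, else 0.
α_i > 1 for i ∈ {2, 3, 5}; NE contributions (0, 18, 20, 0, 10), X = 48.
u_2 = (18 − 18) + 1.6·48 = 76.8.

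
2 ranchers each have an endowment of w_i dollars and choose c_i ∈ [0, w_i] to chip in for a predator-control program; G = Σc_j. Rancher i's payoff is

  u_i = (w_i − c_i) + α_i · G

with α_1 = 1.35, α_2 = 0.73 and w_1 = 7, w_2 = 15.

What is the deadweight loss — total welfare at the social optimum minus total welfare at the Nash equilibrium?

16.2

∂u_i/∂c_i = α_i − 1, so rancher i contributes w_i if α_i > 1, else 0.
α_i > 1 for i ∈ {1}; NE contributions (7, 0), G = 7.
W^NE = Σw_i − G^NE + (Σα_i)·G^NE = 22 + 1.08·7 = 29.56.
Planner: ∂(Σu_j)/∂c_i = Σα_j − 1 = 1.08 > 0, so everyone contributes w_i; G^SO = 22, W^SO = 22 + 1.08·22 = 45.76.
Deadweight loss = 16.2.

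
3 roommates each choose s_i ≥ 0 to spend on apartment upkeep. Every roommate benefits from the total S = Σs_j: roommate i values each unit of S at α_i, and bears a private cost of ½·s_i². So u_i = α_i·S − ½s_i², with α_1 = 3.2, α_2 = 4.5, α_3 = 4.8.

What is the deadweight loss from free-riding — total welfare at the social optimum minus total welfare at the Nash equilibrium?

Roommate i's FOC: ∂u_i/∂s_i = α_i − s_i = 0, so s_i* = α_i.
NE contributions = (3.2, 4.5, 4.8); S = 12.5.
W^NE = (Σα)·S − ½Σα_i² = 12.5² − ½·53.53 = 129.485.
Planner sets s_i = Σα_j = 12.5 for every i, so S^SO = 3·12.5 = 37.5.
W^SO = (Σα)·S^SO − ½·3·(Σα)² = (3/2)·12.5² = 234.375.
Deadweight loss = W^SO − W^NE = 104.89.

104.89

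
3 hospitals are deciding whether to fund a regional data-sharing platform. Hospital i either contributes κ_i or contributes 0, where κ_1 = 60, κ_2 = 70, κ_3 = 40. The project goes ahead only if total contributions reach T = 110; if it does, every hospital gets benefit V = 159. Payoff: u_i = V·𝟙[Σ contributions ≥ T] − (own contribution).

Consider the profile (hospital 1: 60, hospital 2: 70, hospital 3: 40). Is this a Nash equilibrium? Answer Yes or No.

No

Total = 170 ≥ 110: provided.
Hospital 1 (pledges 60, payoff 99): dropping to 0 → total 110, payoff 159. Profitable deviation.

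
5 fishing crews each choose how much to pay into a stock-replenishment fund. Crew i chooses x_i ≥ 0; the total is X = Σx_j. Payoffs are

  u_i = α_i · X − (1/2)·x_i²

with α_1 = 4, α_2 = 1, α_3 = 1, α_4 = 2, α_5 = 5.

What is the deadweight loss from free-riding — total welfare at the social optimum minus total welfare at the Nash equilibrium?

Crew i's FOC: ∂u_i/∂x_i = α_i − x_i = 0, so x_i* = α_i.
NE contributions = (4, 1, 1, 2, 5); X = 13.
W^NE = (Σα)·X − ½Σα_i² = 13² − ½·47 = 145.5.
Planner sets x_i = Σα_j = 13 for every i, so X^SO = 5·13 = 65.
W^SO = (Σα)·X^SO − ½·5·(Σα)² = (5/2)·13² = 422.5.
Deadweight loss = W^SO − W^NE = 277.

277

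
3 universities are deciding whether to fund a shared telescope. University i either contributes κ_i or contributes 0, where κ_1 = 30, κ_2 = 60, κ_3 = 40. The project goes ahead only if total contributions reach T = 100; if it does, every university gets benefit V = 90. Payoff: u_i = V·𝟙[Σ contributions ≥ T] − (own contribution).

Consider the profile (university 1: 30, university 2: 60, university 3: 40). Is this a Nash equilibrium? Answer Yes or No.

Total = 130 ≥ 100: provided.
University 1 (pledges 30, payoff 60): dropping to 0 → total 100, payoff 90. Profitable deviation.

No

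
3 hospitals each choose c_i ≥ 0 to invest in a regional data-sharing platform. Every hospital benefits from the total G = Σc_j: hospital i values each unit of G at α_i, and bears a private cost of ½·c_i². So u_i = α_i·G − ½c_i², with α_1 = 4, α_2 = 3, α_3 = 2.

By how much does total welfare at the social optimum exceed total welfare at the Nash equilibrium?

55

Hospital i's FOC: ∂u_i/∂c_i = α_i − c_i = 0, so c_i* = α_i.
NE contributions = (4, 3, 2); G = 9.
W^NE = (Σα)·G − ½Σα_i² = 9² − ½·29 = 66.5.
Planner sets c_i = Σα_j = 9 for every i, so G^SO = 3·9 = 27.
W^SO = (Σα)·G^SO − ½·3·(Σα)² = (3/2)·9² = 121.5.
Deadweight loss = W^SO − W^NE = 55.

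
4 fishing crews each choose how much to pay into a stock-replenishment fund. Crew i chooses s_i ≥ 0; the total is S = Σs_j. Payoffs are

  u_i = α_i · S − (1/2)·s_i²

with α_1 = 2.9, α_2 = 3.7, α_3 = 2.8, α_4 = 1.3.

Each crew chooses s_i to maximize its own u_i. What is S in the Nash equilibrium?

Crew i's FOC: ∂u_i/∂s_i = α_i − s_i = 0, so s_i* = α_i.
NE contributions = (2.9, 3.7, 2.8, 1.3); S = 10.7.

10.7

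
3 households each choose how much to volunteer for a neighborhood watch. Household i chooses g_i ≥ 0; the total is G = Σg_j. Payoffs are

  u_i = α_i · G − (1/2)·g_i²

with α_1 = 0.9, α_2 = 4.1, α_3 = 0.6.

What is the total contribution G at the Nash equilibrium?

5.6

Household i's FOC: ∂u_i/∂g_i = α_i − g_i = 0, so g_i* = α_i.
NE contributions = (0.9, 4.1, 0.6); G = 5.6.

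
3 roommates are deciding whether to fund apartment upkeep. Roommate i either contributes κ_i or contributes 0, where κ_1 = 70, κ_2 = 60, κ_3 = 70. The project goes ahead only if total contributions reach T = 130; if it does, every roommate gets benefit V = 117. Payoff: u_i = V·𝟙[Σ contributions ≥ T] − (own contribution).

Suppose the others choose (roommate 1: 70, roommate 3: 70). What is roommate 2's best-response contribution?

0

Others' total = 140 ≥ 130; contributing adds cost 60 for no extra benefit.
Best response: 0.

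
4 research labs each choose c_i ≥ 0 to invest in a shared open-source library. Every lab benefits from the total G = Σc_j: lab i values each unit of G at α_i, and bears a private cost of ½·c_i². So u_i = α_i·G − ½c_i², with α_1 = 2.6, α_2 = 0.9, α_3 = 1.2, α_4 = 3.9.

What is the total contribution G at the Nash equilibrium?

Lab i's FOC: ∂u_i/∂c_i = α_i − c_i = 0, so c_i* = α_i.
NE contributions = (2.6, 0.9, 1.2, 3.9); G = 8.6.

8.6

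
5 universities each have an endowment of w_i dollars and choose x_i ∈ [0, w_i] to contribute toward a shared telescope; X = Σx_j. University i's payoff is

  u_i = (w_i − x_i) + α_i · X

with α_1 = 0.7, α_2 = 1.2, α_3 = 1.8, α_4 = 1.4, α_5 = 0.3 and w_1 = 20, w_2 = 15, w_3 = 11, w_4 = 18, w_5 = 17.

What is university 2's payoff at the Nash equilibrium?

∂u_i/∂x_i = α_i − 1, so university i contributes w_i if α_i > 1, else 0.
α_i > 1 for i ∈ {2, 3, 4}; NE contributions (0, 15, 11, 18, 0), X = 44.
u_2 = (15 − 15) + 1.2·44 = 52.8.

52.8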